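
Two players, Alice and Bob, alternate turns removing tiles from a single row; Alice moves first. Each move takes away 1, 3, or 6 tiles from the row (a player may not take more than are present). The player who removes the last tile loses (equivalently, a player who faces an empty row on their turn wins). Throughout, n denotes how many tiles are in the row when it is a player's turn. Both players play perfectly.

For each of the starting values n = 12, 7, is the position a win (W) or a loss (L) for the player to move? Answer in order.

Build the W/L table. Terminal = W. A non-terminal position is W if it has a move to some L; otherwise it is L.
n=0: no move; the opponent has just taken the last tile and therefore loses → W
n=1: L (sole option 0(W) is W)
n=2: W (go to 1, an L position)
n=3: L (options 2(W), 0(W) are all W)
n=4: W (go to 3, an L position)
n=5: L (options 4(W), 2(W) are all W)
n=6: W (go to 5, an L position)
n=7: W (go to 1, an L position)
n=8: W (go to 5, an L position)
n=9: W (go to 3, an L position)
n=10: L (options 9(W), 7(W), 4(W) are all W)
n=11: W (go to 10, an L position)
n=12: L (options 11(W), 9(W), 6(W) are all W)

12: L, 7: W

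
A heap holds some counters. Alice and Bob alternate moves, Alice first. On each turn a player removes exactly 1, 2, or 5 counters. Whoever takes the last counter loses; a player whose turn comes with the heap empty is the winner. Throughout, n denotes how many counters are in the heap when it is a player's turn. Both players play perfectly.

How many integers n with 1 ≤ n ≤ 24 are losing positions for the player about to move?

Classify positions by backward induction: terminal positions (no move available) are W. From any other position, the mover wins iff some move reaches an L.
n=0: no move; the opponent has just taken the last counter and therefore loses → W
n=1: the only move is to 0(W), a W ⇒ L
n=2: can move to 1, which is L ⇒ W
n=3: can move to 1, which is L ⇒ W
n=4: moves to 3(W), 2(W); every one is W ⇒ L
n=5: can move to 4, which is L ⇒ W
n=6: can move to 4, which is L ⇒ W
n=7: moves to 6(W), 5(W), 2(W); every one is W ⇒ L
n=8: can move to 7, which is L ⇒ W
n=9: can move to 7, which is L ⇒ W
n=10: moves to 9(W), 8(W), 5(W); every one is W ⇒ L
n=11: can move to 10, which is L ⇒ W
n=12: can move to 10, which is L ⇒ W
n=13: moves to 12(W), 11(W), 8(W); every one is W ⇒ L
n=14: can move to 13, which is L ⇒ W
n=15: can move to 13, which is L ⇒ W
n=16: moves to 15(W), 14(W), 11(W); every one is W ⇒ L
n=17: can move to 16, which is L ⇒ W
n=18: can move to 16, which is L ⇒ W
n=19: moves to 18(W), 17(W), 14(W); every one is W ⇒ L
n=20: can move to 19, which is L ⇒ W
n=21: can move to 19, which is L ⇒ W
n=22: moves to 21(W), 20(W), 17(W); every one is W ⇒ L
n=23: can move to 22, which is L ⇒ W
n=24: can move to 22, which is L ⇒ W
L entries with 1 ≤ n ≤ 24 (the range starts at n=1): n = 1, 4, 7, 10, 13, 16, 19, 22; that makes 8.

8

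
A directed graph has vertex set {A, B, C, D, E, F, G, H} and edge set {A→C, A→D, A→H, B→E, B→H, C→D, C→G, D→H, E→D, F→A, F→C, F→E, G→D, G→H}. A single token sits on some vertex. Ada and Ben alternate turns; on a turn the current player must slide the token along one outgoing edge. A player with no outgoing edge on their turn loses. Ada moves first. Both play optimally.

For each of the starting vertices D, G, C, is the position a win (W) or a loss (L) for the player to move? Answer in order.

D: W, G: W, C: L

Work bottom-up. With no move the player to move loses. Otherwise the position is W if at least one move leads to an L position for the opponent, and L if every move leads to a W.
Every edge goes from a vertex to one that appears earlier in the order H, D, E, B, G, C, A, F, so processing vertices in that order labels each vertex after all of its successors.
H: no outgoing edge → L
D: →H(L), so W
E: →D(W) only, which is W, so L
B: →E(L), so W
G: →H(L), so W
C: →G(W), D(W) — all W, so L
A: →C(L), so W
F: →C(L), so W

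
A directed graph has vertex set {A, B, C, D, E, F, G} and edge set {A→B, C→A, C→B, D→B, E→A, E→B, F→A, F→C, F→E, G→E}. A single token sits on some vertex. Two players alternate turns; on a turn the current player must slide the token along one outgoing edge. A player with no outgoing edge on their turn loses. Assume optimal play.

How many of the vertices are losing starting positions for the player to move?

3

Label each position W (a win for the player to move) or L (a loss). A position with no legal move is L; any other position is W exactly when some move reaches an L, and L when every move reaches a W.
Every edge goes from a vertex to one that appears earlier in the order B, A, E, C, D, F, G, so processing vertices in that order labels each vertex after all of its successors.
B: no outgoing edge → L
A: reaches L-position B → W
E: reaches L-position B → W
C: reaches L-position B → W
D: reaches L-position B → W
F: only reaches C(W), E(W), A(W), all W → L
G: only reaches E(W), which is W → L
The L vertices are B, F, G; that is 3 in all.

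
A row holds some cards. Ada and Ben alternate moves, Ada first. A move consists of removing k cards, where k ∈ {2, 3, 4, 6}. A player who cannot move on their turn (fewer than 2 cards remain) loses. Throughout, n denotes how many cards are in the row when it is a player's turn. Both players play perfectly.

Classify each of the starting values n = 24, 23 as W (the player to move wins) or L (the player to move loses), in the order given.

Label each position W (a win for the player to move) or L (a loss). A position with no legal move is L; any other position is W exactly when some move reaches an L, and L when every move reaches a W.
n=0: no move → L
n=1: no move → L
n=2: W (go to 0, an L position)
n=3: W (go to 1, an L position)
n=4: W (go to 1, an L position)
n=5: W (go to 1, an L position)
n=6: W (go to 0, an L position)
n=7: W (go to 1, an L position)
n=8: L (options 6(W), 5(W), 4(W), 2(W) are all W)
n=9: L (options 7(W), 6(W), 5(W), 3(W) are all W)
n=10: W (go to 8, an L position)
n=11: W (go to 9, an L position)
n=12: W (go to 9, an L position)
n=13: W (go to 9, an L position)
n=14: W (go to 8, an L position)
n=15: W (go to 9, an L position)
n=16: L (options 14(W), 13(W), 12(W), 10(W) are all W)
n=17: L (options 15(W), 14(W), 13(W), 11(W) are all W)
n=18: W (go to 16, an L position)
n=19: W (go to 17, an L position)
n=20: W (go to 17, an L position)
n=21: W (go to 17, an L position)
n=22: W (go to 16, an L position)
n=23: W (go to 17, an L position)
n=24: L (options 22(W), 21(W), 20(W), 18(W) are all W)

24: L, 23: W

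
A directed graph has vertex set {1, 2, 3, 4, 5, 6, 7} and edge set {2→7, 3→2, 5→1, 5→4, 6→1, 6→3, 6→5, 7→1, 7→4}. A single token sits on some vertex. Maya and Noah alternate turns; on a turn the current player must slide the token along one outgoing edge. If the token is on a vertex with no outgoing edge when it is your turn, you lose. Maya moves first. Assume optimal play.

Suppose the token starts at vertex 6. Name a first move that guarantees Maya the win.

Move to 1.

Compute win/loss labels from the base case upward. A position with no move is L. Any other position is W if it can reach an L in one move, else L.
Every edge goes from a vertex to one that appears earlier in the order 1, 4, 7, 2, 5, 3, 6, so processing vertices in that order labels each vertex after all of its successors.
1: no outgoing edge → L
4: no outgoing edge → L
7: can move to 4, which is L ⇒ W
2: the only move is to 7(W), a W ⇒ L
5: can move to 4, which is L ⇒ W
3: can move to 2, which is L ⇒ W
6: can move to 1, which is L ⇒ W
From 6, the L positions reachable in one move are: 1.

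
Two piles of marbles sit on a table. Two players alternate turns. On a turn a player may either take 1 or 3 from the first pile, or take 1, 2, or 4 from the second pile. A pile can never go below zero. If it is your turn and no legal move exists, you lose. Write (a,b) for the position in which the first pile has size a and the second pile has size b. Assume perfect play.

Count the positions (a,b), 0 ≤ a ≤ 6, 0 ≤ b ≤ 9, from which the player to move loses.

25

Build the W/L table. Terminal = L. A non-terminal position is W if it has a move to some L; otherwise it is L.
Every move lowers a or b (never raises either), so fill the grid row by row in increasing a, and left to right within a row: each cell's successors are then already labelled.
      b=0  b=1  b=2  b=3  b=4  b=5  b=6  b=7  b=8  b=9
a=0:    L    W    W    L    W    W    L    W    W    L
a=1:    W    L    W    W    L    W    W    L    W    W
a=2:    L    W    W    L    W    W    L    W    W    L
a=3:    W    L    W    W    L    W    W    L    W    W
a=4:    L    W    W    L    W    W    L    W    W    L
a=5:    W    L    W    W    L    W    W    L    W    W
a=6:    L    W    W    L    W    W    L    W    W    L
Cells with no legal move (terminal, hence L): (0,0).
The remaining L cells, each justified by listing all of its moves:
(0,3): →(0,2)(W), (0,1)(W) — all W, so L
(0,6): →(0,5)(W), (0,4)(W), (0,2)(W) — all W, so L
(0,9): →(0,8)(W), (0,7)(W), (0,5)(W) — all W, so L
(1,1): →(0,1)(W), (1,0)(W) — all W, so L
(1,4): →(0,4)(W), (1,3)(W), (1,2)(W), (1,0)(W) — all W, so L
(1,7): →(0,7)(W), (1,6)(W), (1,5)(W), (1,3)(W) — all W, so L
(2,0): →(1,0)(W) only, which is W, so L
(2,3): →(1,3)(W), (2,2)(W), (2,1)(W) — all W, so L
(2,6): →(1,6)(W), (2,5)(W), (2,4)(W), (2,2)(W) — all W, so L
(2,9): →(1,9)(W), (2,8)(W), (2,7)(W), (2,5)(W) — all W, so L
(3,1): →(2,1)(W), (0,1)(W), (3,0)(W) — all W, so L
(3,4): →(2,4)(W), (0,4)(W), (3,3)(W), (3,2)(W), (3,0)(W) — all W, so L
(3,7): →(2,7)(W), (0,7)(W), (3,6)(W), (3,5)(W), (3,3)(W) — all W, so L
(4,0): →(3,0)(W), (1,0)(W) — all W, so L
(4,3): →(3,3)(W), (1,3)(W), (4,2)(W), (4,1)(W) — all W, so L
(4,6): →(3,6)(W), (1,6)(W), (4,5)(W), (4,4)(W), (4,2)(W) — all W, so L
(4,9): →(3,9)(W), (1,9)(W), (4,8)(W), (4,7)(W), (4,5)(W) — all W, so L
(5,1): →(4,1)(W), (2,1)(W), (5,0)(W) — all W, so L
(5,4): →(4,4)(W), (2,4)(W), (5,3)(W), (5,2)(W), (5,0)(W) — all W, so L
(5,7): →(4,7)(W), (2,7)(W), (5,6)(W), (5,5)(W), (5,3)(W) — all W, so L
(6,0): →(5,0)(W), (3,0)(W) — all W, so L
(6,3): →(5,3)(W), (3,3)(W), (6,2)(W), (6,1)(W) — all W, so L
(6,6): →(5,6)(W), (3,6)(W), (6,5)(W), (6,4)(W), (6,2)(W) — all W, so L
(6,9): →(5,9)(W), (3,9)(W), (6,8)(W), (6,7)(W), (6,5)(W) — all W, so L
Every other cell has at least one move into one of the L cells above, so it is W.
L cells per row: a=0: 4, a=1: 3, a=2: 4, a=3: 3, a=4: 4, a=5: 3, a=6: 4; total 25.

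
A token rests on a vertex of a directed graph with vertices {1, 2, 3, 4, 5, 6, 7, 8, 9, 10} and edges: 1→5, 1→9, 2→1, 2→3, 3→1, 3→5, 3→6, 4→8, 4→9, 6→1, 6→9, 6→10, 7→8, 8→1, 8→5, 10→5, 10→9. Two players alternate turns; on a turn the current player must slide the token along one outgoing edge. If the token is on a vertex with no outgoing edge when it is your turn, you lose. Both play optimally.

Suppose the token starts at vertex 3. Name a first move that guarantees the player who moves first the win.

Positions with no move are L. A position that does have a move is losing for the player to move precisely when every available move leads to a winning position for the opponent. Fill in the labels:
Every edge goes from a vertex to one that appears earlier in the order 5, 9, 10, 1, 8, 6, 3, 2, 4, 7, so processing vertices in that order labels each vertex after all of its successors.
5: no outgoing edge → L
9: no outgoing edge → L
10: W (go to 9, an L position)
1: W (go to 9, an L position)
8: W (go to 5, an L position)
6: W (go to 9, an L position)
3: W (go to 5, an L position)
2: L (options 3(W), 1(W) are all W)
4: W (go to 9, an L position)
7: L (sole option 8(W) is W)
From 3, the L positions reachable in one move are: 5.

Move to 5.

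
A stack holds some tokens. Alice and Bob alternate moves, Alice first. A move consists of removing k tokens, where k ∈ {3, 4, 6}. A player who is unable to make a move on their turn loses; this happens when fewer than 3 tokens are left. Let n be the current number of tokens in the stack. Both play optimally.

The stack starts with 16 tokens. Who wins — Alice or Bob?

Alice wins.

Label each position W (a win for the player to move) or L (a loss). A position with no legal move is L; any other position is W exactly when some move reaches an L, and L when every move reaches a W.
n=0: no move → L
n=1: no move → L
n=2: no move → L
n=3: W (go to 0, an L position)
n=4: W (go to 1, an L position)
n=5: W (go to 2, an L position)
n=6: W (go to 2, an L position)
n=7: W (go to 1, an L position)
n=8: W (go to 2, an L position)
n=9: L (options 6(W), 5(W), 3(W) are all W)
n=10: L (options 7(W), 6(W), 4(W) are all W)
n=11: L (options 8(W), 7(W), 5(W) are all W)
n=12: W (go to 9, an L position)
n=13: W (go to 10, an L position)
n=14: W (go to 11, an L position)
n=15: W (go to 11, an L position)
n=16: W (go to 10, an L position)
The starting position 16 is W: Alice should remove 6, leaving 10, handing over an L position.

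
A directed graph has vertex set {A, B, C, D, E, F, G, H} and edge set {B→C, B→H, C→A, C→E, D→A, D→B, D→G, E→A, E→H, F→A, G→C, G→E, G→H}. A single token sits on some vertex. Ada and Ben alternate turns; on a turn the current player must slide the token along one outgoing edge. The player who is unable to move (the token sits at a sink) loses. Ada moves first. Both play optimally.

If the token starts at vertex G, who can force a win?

Ada wins.

Build the W/L table. Terminal = L. A non-terminal position is W if it has a move to some L; otherwise it is L.
Every edge goes from a vertex to one that appears earlier in the order A, H, E, C, B, G, D, F, so processing vertices in that order labels each vertex after all of its successors.
A: no outgoing edge → L
H: no outgoing edge → L
E: →H(L), so W
C: →A(L), so W
B: →H(L), so W
G: →H(L), so W
D: →A(L), so W
F: →A(L), so W
From G Ada can move to H, reaching an L position.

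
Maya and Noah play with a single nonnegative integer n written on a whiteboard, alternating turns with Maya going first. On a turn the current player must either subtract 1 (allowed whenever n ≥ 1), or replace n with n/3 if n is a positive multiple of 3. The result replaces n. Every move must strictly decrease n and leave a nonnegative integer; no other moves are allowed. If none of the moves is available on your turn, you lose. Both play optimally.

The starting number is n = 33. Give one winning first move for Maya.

Move to 11.

Label each position W (a win for the player to move) or L (a loss). A position with no legal move is L; any other position is W exactly when some move reaches an L, and L when every move reaches a W.
n=0: no move → L
n=1: reaches L-position 0 → W
n=2: only reaches 1(W), which is W → L
n=3: reaches L-position 2 → W
n=4: only reaches 3(W), which is W → L
n=5: reaches L-position 4 → W
n=6: reaches L-position 2 → W
n=7: only reaches 6(W), which is W → L
n=8: reaches L-position 7 → W
n=9: only reaches 3(W), 8(W), all W → L
n=10: reaches L-position 9 → W
n=11: only reaches 10(W), which is W → L
n=12: reaches L-position 4 → W
n=13: only reaches 12(W), which is W → L
n=14: reaches L-position 13 → W
n=15: only reaches 5(W), 14(W), all W → L
n=16: reaches L-position 15 → W
n=17: only reaches 16(W), which is W → L
n=18: reaches L-position 17 → W
n=19: only reaches 18(W), which is W → L
n=20: reaches L-position 19 → W
n=21: reaches L-position 7 → W
n=22: only reaches 21(W), which is W → L
n=23: reaches L-position 22 → W
n=24: only reaches 8(W), 23(W), all W → L
n=25: reaches L-position 24 → W
n=26: only reaches 25(W), which is W → L
n=27: reaches L-position 9 → W
n=28: only reaches 27(W), which is W → L
n=29: reaches L-position 28 → W
n=30: only reaches 10(W), 29(W), all W → L
n=31: reaches L-position 30 → W
n=32: only reaches 31(W), which is W → L
n=33: reaches L-position 11 → W
From 33, the L positions reachable in one move are: 11, 32. Any move reaching one of these is winning.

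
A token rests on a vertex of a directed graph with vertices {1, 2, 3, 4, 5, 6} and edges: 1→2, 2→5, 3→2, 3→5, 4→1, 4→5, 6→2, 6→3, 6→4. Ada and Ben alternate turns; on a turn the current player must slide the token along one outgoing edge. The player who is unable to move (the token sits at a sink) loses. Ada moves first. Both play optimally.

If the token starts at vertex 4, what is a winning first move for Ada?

Move to 1.

Classify positions by backward induction: terminal positions (no move available) are L. From any other position, the mover wins iff some move reaches an L.
Every edge goes from a vertex to one that appears earlier in the order 5, 2, 1, 3, 4, 6, so processing vertices in that order labels each vertex after all of its successors.
5: no outgoing edge → L
2: →5(L), so W
1: →2(W) only, which is W, so L
3: →5(L), so W
4: →1(L), so W
6: →4(W), 3(W), 2(W) — all W, so L
From 4, the L positions reachable in one move are: 1, 5. Any move reaching one of these is winning.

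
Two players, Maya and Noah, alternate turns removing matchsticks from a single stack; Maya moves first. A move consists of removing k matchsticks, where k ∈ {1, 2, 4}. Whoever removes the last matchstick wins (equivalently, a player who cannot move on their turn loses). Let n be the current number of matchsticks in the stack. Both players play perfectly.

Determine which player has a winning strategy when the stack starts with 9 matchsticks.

Noah wins.

Label each position W (a win for the player to move) or L (a loss). A position with no legal move is L; any other position is W exactly when some move reaches an L, and L when every move reaches a W.
n=0: no move → L
n=1: →0(L), so W
n=2: →0(L), so W
n=3: →2(W), 1(W) — all W, so L
n=4: →3(L), so W
n=5: →3(L), so W
n=6: →5(W), 4(W), 2(W) — all W, so L
n=7: →6(L), so W
n=8: →6(L), so W
n=9: →8(W), 7(W), 5(W) — all W, so L
The starting position 9 is L: whatever Maya does, the opponent receives a W position.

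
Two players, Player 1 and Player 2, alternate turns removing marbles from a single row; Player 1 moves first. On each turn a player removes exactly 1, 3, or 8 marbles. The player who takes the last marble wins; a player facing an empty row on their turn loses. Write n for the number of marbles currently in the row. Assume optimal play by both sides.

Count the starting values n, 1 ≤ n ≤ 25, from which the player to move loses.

9

Use the standard recursion: the mover loses at a terminal position; elsewhere, the mover wins exactly when some move hands the opponent an L position.
n=0: no move → L
n=1: reaches L-position 0 → W
n=2: only reaches 1(W), which is W → L
n=3: reaches L-position 2 → W
n=4: only reaches 3(W), 1(W), all W → L
n=5: reaches L-position 4 → W
n=6: only reaches 5(W), 3(W), all W → L
n=7: reaches L-position 6 → W
n=8: reaches L-position 0 → W
n=9: reaches L-position 6 → W
n=10: reaches L-position 2 → W
n=11: only reaches 10(W), 8(W), 3(W), all W → L
n=12: reaches L-position 11 → W
n=13: only reaches 12(W), 10(W), 5(W), all W → L
n=14: reaches L-position 13 → W
n=15: only reaches 14(W), 12(W), 7(W), all W → L
n=16: reaches L-position 15 → W
n=17: only reaches 16(W), 14(W), 9(W), all W → L
n=18: reaches L-position 17 → W
n=19: reaches L-position 11 → W
n=20: reaches L-position 17 → W
n=21: reaches L-position 13 → W
n=22: only reaches 21(W), 19(W), 14(W), all W → L
n=23: reaches L-position 22 → W
n=24: only reaches 23(W), 21(W), 16(W), all W → L
n=25: reaches L-position 24 → W
L entries with 1 ≤ n ≤ 25 (n=0 is outside the asked range and is not counted): n = 2, 4, 6, 11, 13, 15, 17, 22, 24; that makes 9.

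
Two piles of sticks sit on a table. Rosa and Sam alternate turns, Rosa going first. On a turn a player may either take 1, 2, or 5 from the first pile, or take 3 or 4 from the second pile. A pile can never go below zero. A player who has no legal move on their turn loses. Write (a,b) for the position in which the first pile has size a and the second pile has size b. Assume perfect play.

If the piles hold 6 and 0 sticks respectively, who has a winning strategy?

Label each position W (a win for the player to move) or L (a loss). A position with no legal move is L; any other position is W exactly when some move reaches an L, and L when every move reaches a W.
No move ever increases a pile, so every position that can arise here has a ≤ 6 and b ≤ 0; it is enough to label the cells with 0 ≤ a ≤ 6 and 0 ≤ b ≤ 0.
Every move lowers a or b (never raises either), so fill the grid row by row in increasing a, and left to right within a row: each cell's successors are then already labelled.
      b=0
a=0:    L
a=1:    W
a=2:    W
a=3:    L
a=4:    W
a=5:    W
a=6:    L
Cells with no legal move (terminal, hence L): (0,0).
The remaining L cells, each justified by listing all of its moves:
(3,0): →(2,0)(W), (1,0)(W) — all W, so L
(6,0): →(5,0)(W), (4,0)(W), (1,0)(W) — all W, so L
Every other cell has at least one move into one of the L cells above, so it is W.
Every move from (6,0) reaches a W position, so the mover loses.

Sam wins.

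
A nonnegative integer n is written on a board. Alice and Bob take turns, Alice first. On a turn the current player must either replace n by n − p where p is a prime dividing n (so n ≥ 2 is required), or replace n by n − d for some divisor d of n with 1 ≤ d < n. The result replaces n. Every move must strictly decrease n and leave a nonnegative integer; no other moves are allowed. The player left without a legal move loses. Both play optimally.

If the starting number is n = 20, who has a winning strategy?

Bob wins.

Build the W/L table. Terminal = L. A non-terminal position is W if it has a move to some L; otherwise it is L.
n=0: no move → L
n=1: no move → L
n=2: W (go to 0, an L position)
n=3: W (go to 0, an L position)
n=4: L (options 2(W), 3(W) are all W)
n=5: W (go to 0, an L position)
n=6: W (go to 4, an L position)
n=7: W (go to 0, an L position)
n=8: W (go to 4, an L position)
n=9: L (options 6(W), 8(W) are all W)
n=10: W (go to 9, an L position)
n=11: W (go to 0, an L position)
n=12: W (go to 9, an L position)
n=13: W (go to 0, an L position)
n=14: L (options 7(W), 12(W), 13(W) are all W)
n=15: W (go to 14, an L position)
n=16: W (go to 14, an L position)
n=17: W (go to 0, an L position)
n=18: W (go to 9, an L position)
n=19: W (go to 0, an L position)
n=20: L (options 10(W), 15(W), 16(W), 18(W), 19(W) are all W)
The starting position 20 is L: whatever Alice does, the opponent receives a W position.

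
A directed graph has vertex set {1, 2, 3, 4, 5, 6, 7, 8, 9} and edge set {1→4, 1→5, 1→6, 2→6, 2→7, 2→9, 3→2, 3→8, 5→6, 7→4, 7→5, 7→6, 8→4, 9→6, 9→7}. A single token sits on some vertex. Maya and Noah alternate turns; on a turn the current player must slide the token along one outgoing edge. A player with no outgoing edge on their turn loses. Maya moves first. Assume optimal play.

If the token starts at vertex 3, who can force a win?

Positions with no move are L. A position that does have a move is losing for the player to move precisely when every available move leads to a winning position for the opponent. Fill in the labels:
Every edge goes from a vertex to one that appears earlier in the order 6, 4, 5, 7, 9, 8, 1, 2, 3, so processing vertices in that order labels each vertex after all of its successors.
6: no outgoing edge → L
4: no outgoing edge → L
5: W (go to 6, an L position)
7: W (go to 4, an L position)
9: W (go to 6, an L position)
8: W (go to 4, an L position)
1: W (go to 4, an L position)
2: W (go to 6, an L position)
3: L (options 2(W), 8(W) are all W)
Every move from 3 reaches a W position, so the mover loses.

Noah wins.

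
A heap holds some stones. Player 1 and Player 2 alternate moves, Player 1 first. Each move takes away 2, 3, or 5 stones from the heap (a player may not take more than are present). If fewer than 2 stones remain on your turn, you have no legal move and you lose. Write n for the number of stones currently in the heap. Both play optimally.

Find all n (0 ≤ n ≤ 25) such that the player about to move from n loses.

Use the standard recursion: the mover loses at a terminal position; elsewhere, the mover wins exactly when some move hands the opponent an L position.
n=0: no move → L
n=1: no move → L
n=2: can move to 0, which is L ⇒ W
n=3: can move to 1, which is L ⇒ W
n=4: can move to 1, which is L ⇒ W
n=5: can move to 0, which is L ⇒ W
n=6: can move to 1, which is L ⇒ W
n=7: moves to 5(W), 4(W), 2(W); every one is W ⇒ L
n=8: moves to 6(W), 5(W), 3(W); every one is W ⇒ L
n=9: can move to 7, which is L ⇒ W
n=10: can move to 8, which is L ⇒ W
n=11: can move to 8, which is L ⇒ W
n=12: can move to 7, which is L ⇒ W
n=13: can move to 8, which is L ⇒ W
n=14: moves to 12(W), 11(W), 9(W); every one is W ⇒ L
n=15: moves to 13(W), 12(W), 10(W); every one is W ⇒ L
n=16: can move to 14, which is L ⇒ W
n=17: can move to 15, which is L ⇒ W
n=18: can move to 15, which is L ⇒ W
n=19: can move to 14, which is L ⇒ W
n=20: can move to 15, which is L ⇒ W
n=21: moves to 19(W), 18(W), 16(W); every one is W ⇒ L
n=22: moves to 20(W), 19(W), 17(W); every one is W ⇒ L
n=23: can move to 21, which is L ⇒ W
n=24: can move to 22, which is L ⇒ W
n=25: can move to 22, which is L ⇒ W
The losing starting values of n are exactly the entries labelled L in this table (8 of them).

0, 1, 7, 8, 14, 15, 21, 22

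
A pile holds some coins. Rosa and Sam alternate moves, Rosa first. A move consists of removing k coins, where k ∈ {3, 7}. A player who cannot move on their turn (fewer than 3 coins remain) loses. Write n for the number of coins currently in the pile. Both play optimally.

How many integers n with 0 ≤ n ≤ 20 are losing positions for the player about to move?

Positions with no move are L. A position that does have a move is losing for the player to move precisely when every available move leads to a winning position for the opponent. Fill in the labels:
n=0: no move → L
n=1: no move → L
n=2: no move → L
n=3: reaches L-position 0 → W
n=4: reaches L-position 1 → W
n=5: reaches L-position 2 → W
n=6: only reaches 3(W), which is W → L
n=7: reaches L-position 0 → W
n=8: reaches L-position 1 → W
n=9: reaches L-position 6 → W
n=10: only reaches 7(W), 3(W), all W → L
n=11: only reaches 8(W), 4(W), all W → L
n=12: only reaches 9(W), 5(W), all W → L
n=13: reaches L-position 10 → W
n=14: reaches L-position 11 → W
n=15: reaches L-position 12 → W
n=16: only reaches 13(W), 9(W), all W → L
n=17: reaches L-position 10 → W
n=18: reaches L-position 11 → W
n=19: reaches L-position 16 → W
n=20: only reaches 17(W), 13(W), all W → L
L entries with 0 ≤ n ≤ 20: n = 0, 1, 2, 6, 10, 11, 12, 16, 20; that makes 9.

9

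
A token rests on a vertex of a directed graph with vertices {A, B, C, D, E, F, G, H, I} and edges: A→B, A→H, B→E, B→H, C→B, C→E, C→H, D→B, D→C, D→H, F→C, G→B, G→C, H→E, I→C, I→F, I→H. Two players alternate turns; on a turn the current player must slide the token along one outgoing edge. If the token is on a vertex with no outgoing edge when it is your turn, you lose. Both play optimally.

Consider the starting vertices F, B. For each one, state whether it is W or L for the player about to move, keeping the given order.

Classify positions by backward induction: terminal positions (no move available) are L. From any other position, the mover wins iff some move reaches an L.
Every edge goes from a vertex to one that appears earlier in the order E, H, B, C, D, F, G, I, A, so processing vertices in that order labels each vertex after all of its successors.
E: no outgoing edge → L
H: →E(L), so W
B: →E(L), so W
C: →E(L), so W
D: →C(W), B(W), H(W) — all W, so L
F: →C(W) only, which is W, so L
G: →C(W), B(W) — all W, so L
I: →F(L), so W
A: →B(W), H(W) — all W, so L

F: L, B: W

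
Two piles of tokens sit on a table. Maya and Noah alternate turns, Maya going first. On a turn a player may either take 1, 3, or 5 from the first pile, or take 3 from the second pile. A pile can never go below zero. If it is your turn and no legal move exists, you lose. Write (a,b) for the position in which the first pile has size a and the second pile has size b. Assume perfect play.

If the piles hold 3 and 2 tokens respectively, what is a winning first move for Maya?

Move to (2,2).

Build the W/L table. Terminal = L. A non-terminal position is W if it has a move to some L; otherwise it is L.
No move ever increases a pile, so every position that can arise here has a ≤ 3 and b ≤ 2; it is enough to label the cells with 0 ≤ a ≤ 3 and 0 ≤ b ≤ 2.
Every move lowers a or b (never raises either), so fill the grid row by row in increasing a, and left to right within a row: each cell's successors are then already labelled.
      b=0  b=1  b=2
a=0:    L    L    L
a=1:    W    W    W
a=2:    L    L    L
a=3:    W    W    W
Cells with no legal move (terminal, hence L): (0,0), (0,1), (0,2).
The remaining L cells, each justified by listing all of its moves:
(2,0): only reaches (1,0)(W), which is W → L
(2,1): only reaches (1,1)(W), which is W → L
(2,2): only reaches (1,2)(W), which is W → L
Every other cell has at least one move into one of the L cells above, so it is W.
From (3,2), the L positions reachable in one move are: (2,2), (0,2). Any move reaching one of these is winning.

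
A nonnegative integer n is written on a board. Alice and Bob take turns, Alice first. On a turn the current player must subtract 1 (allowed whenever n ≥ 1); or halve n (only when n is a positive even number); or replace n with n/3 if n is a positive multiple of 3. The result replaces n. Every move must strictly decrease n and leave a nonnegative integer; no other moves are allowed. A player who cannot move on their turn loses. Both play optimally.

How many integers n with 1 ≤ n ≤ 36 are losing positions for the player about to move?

14

Classify positions by backward induction: terminal positions (no move available) are L. From any other position, the mover wins iff some move reaches an L.
n=0: no move → L
n=1: can move to 0, which is L ⇒ W
n=2: the only move is to 1(W), a W ⇒ L
n=3: can move to 2, which is L ⇒ W
n=4: can move to 2, which is L ⇒ W
n=5: the only move is to 4(W), a W ⇒ L
n=6: can move to 2, which is L ⇒ W
n=7: the only move is to 6(W), a W ⇒ L
n=8: can move to 7, which is L ⇒ W
n=9: moves to 3(W), 8(W); every one is W ⇒ L
n=10: can move to 5, which is L ⇒ W
n=11: the only move is to 10(W), a W ⇒ L
n=12: can move to 11, which is L ⇒ W
n=13: the only move is to 12(W), a W ⇒ L
n=14: can move to 7, which is L ⇒ W
n=15: can move to 5, which is L ⇒ W
n=16: moves to 8(W), 15(W); every one is W ⇒ L
n=17: can move to 16, which is L ⇒ W
n=18: can move to 9, which is L ⇒ W
n=19: the only move is to 18(W), a W ⇒ L
n=20: can move to 19, which is L ⇒ W
n=21: can move to 7, which is L ⇒ W
n=22: can move to 11, which is L ⇒ W
n=23: the only move is to 22(W), a W ⇒ L
n=24: can move to 23, which is L ⇒ W
n=25: the only move is to 24(W), a W ⇒ L
n=26: can move to 13, which is L ⇒ W
n=27: can move to 9, which is L ⇒ W
n=28: moves to 14(W), 27(W); every one is W ⇒ L
n=29: can move to 28, which is L ⇒ W
n=30: moves to 10(W), 15(W), 29(W); every one is W ⇒ L
n=31: can move to 30, which is L ⇒ W
n=32: can move to 16, which is L ⇒ W
n=33: can move to 11, which is L ⇒ W
n=34: moves to 17(W), 33(W); every one is W ⇒ L
n=35: can move to 34, which is L ⇒ W
n=36: moves to 12(W), 18(W), 35(W); every one is W ⇒ L
L entries with 1 ≤ n ≤ 36 (n=0 is outside the asked range and is not counted): n = 2, 5, 7, 9, 11, 13, 16, 19, 23, 25, 28, 30, 34, 36; that makes 14.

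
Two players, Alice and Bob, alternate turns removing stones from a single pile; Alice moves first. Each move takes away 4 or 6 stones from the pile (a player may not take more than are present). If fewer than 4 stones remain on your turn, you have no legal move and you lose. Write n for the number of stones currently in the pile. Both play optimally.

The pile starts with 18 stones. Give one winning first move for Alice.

Use the standard recursion: the mover loses at a terminal position; elsewhere, the mover wins exactly when some move hands the opponent an L position.
n=0: no move → L
n=1: no move → L
n=2: no move → L
n=3: no move → L
n=4: W (go to 0, an L position)
n=5: W (go to 1, an L position)
n=6: W (go to 2, an L position)
n=7: W (go to 3, an L position)
n=8: W (go to 2, an L position)
n=9: W (go to 3, an L position)
n=10: L (options 6(W), 4(W) are all W)
n=11: L (options 7(W), 5(W) are all W)
n=12: L (options 8(W), 6(W) are all W)
n=13: L (options 9(W), 7(W) are all W)
n=14: W (go to 10, an L position)
n=15: W (go to 11, an L position)
n=16: W (go to 12, an L position)
n=17: W (go to 13, an L position)
n=18: W (go to 12, an L position)
From 18, the L positions reachable in one move are: 12.

Remove 6, leaving 12.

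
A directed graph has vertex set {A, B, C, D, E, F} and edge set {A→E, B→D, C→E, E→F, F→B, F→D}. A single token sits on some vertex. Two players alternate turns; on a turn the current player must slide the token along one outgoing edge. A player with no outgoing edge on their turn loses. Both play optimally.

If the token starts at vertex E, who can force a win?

The second player wins.

Label each position W (a win for the player to move) or L (a loss). A position with no legal move is L; any other position is W exactly when some move reaches an L, and L when every move reaches a W.
Every edge goes from a vertex to one that appears earlier in the order D, B, F, E, A, C, so processing vertices in that order labels each vertex after all of its successors.
D: no outgoing edge → L
B: →D(L), so W
F: →D(L), so W
E: →F(W) only, which is W, so L
A: →E(L), so W
C: →E(L), so W
Every move from E reaches a W position, so the mover loses.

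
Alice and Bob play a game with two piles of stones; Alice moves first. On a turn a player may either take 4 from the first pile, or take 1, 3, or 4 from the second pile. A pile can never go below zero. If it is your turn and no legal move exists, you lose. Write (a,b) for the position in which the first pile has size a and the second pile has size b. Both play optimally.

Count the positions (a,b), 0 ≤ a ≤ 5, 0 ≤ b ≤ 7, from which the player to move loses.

Use the standard recursion: the mover loses at a terminal position; elsewhere, the mover wins exactly when some move hands the opponent an L position.
Every move lowers a or b (never raises either), so fill the grid row by row in increasing a, and left to right within a row: each cell's successors are then already labelled.
      b=0  b=1  b=2  b=3  b=4  b=5  b=6  b=7
a=0:    L    W    L    W    W    W    W    L
a=1:    L    W    L    W    W    W    W    L
a=2:    L    W    L    W    W    W    W    L
a=3:    L    W    L    W    W    W    W    L
a=4:    W    L    W    L    W    W    W    W
a=5:    W    L    W    L    W    W    W    W
Cells with no legal move (terminal, hence L): (0,0), (1,0), (2,0), (3,0).
The remaining L cells, each justified by listing all of its moves:
(0,2): only reaches (0,1)(W), which is W → L
(0,7): only reaches (0,6)(W), (0,4)(W), (0,3)(W), all W → L
(1,2): only reaches (1,1)(W), which is W → L
(1,7): only reaches (1,6)(W), (1,4)(W), (1,3)(W), all W → L
(2,2): only reaches (2,1)(W), which is W → L
(2,7): only reaches (2,6)(W), (2,4)(W), (2,3)(W), all W → L
(3,2): only reaches (3,1)(W), which is W → L
(3,7): only reaches (3,6)(W), (3,4)(W), (3,3)(W), all W → L
(4,1): only reaches (0,1)(W), (4,0)(W), all W → L
(4,3): only reaches (0,3)(W), (4,2)(W), (4,0)(W), all W → L
(5,1): only reaches (1,1)(W), (5,0)(W), all W → L
(5,3): only reaches (1,3)(W), (5,2)(W), (5,0)(W), all W → L
Every other cell has at least one move into one of the L cells above, so it is W.
L cells per row: a=0: 3, a=1: 3, a=2: 3, a=3: 3, a=4: 2, a=5: 2; total 16.

16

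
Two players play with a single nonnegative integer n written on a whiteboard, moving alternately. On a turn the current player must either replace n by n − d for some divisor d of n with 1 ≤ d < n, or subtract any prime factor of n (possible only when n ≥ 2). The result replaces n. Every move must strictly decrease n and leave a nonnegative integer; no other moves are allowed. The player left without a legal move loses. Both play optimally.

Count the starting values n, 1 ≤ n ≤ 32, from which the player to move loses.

Classify positions by backward induction: terminal positions (no move available) are L. From any other position, the mover wins iff some move reaches an L.
n=0: no move → L
n=1: no move → L
n=2: →0(L), so W
n=3: →0(L), so W
n=4: →2(W), 3(W) — all W, so L
n=5: →0(L), so W
n=6: →4(L), so W
n=7: →0(L), so W
n=8: →4(L), so W
n=9: →6(W), 8(W) — all W, so L
n=10: →9(L), so W
n=11: →0(L), so W
n=12: →9(L), so W
n=13: →0(L), so W
n=14: →7(W), 12(W), 13(W) — all W, so L
n=15: →14(L), so W
n=16: →14(L), so W
n=17: →0(L), so W
n=18: →9(L), so W
n=19: →0(L), so W
n=20: →10(W), 15(W), 16(W), 18(W), 19(W) — all W, so L
n=21: →14(L), so W
n=22: →20(L), so W
n=23: →0(L), so W
n=24: →20(L), so W
n=25: →20(L), so W
n=26: →13(W), 24(W), 25(W) — all W, so L
n=27: →26(L), so W
n=28: →14(L), so W
n=29: →0(L), so W
n=30: →20(L), so W
n=31: →0(L), so W
n=32: →16(W), 24(W), 28(W), 30(W), 31(W) — all W, so L
L entries with 1 ≤ n ≤ 32 (n=0 is outside the asked range and is not counted): n = 1, 4, 9, 14, 20, 26, 32; that makes 7.

7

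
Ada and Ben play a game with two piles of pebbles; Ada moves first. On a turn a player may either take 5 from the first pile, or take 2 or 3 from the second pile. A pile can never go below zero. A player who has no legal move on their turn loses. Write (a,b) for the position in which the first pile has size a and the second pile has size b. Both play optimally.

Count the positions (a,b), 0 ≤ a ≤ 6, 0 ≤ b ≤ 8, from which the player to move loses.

Compute win/loss labels from the base case upward. A position with no move is L. Any other position is W if it can reach an L in one move, else L.
Every move lowers a or b (never raises either), so fill the grid row by row in increasing a, and left to right within a row: each cell's successors are then already labelled.
      b=0  b=1  b=2  b=3  b=4  b=5  b=6  b=7  b=8
a=0:    L    L    W    W    W    L    L    W    W
a=1:    L    L    W    W    W    L    L    W    W
a=2:    L    L    W    W    W    L    L    W    W
a=3:    L    L    W    W    W    L    L    W    W
a=4:    L    L    W    W    W    L    L    W    W
a=5:    W    W    L    L    W    W    W    L    L
a=6:    W    W    L    L    W    W    W    L    L
Cells with no legal move (terminal, hence L): (0,0), (0,1), (1,0), (1,1), (2,0), (2,1), (3,0), (3,1), (4,0), (4,1).
The remaining L cells, each justified by listing all of its moves:
(0,5): →(0,3)(W), (0,2)(W) — all W, so L
(0,6): →(0,4)(W), (0,3)(W) — all W, so L
(1,5): →(1,3)(W), (1,2)(W) — all W, so L
(1,6): →(1,4)(W), (1,3)(W) — all W, so L
(2,5): →(2,3)(W), (2,2)(W) — all W, so L
(2,6): →(2,4)(W), (2,3)(W) — all W, so L
(3,5): →(3,3)(W), (3,2)(W) — all W, so L
(3,6): →(3,4)(W), (3,3)(W) — all W, so L
(4,5): →(4,3)(W), (4,2)(W) — all W, so L
(4,6): →(4,4)(W), (4,3)(W) — all W, so L
(5,2): →(0,2)(W), (5,0)(W) — all W, so L
(5,3): →(0,3)(W), (5,1)(W), (5,0)(W) — all W, so L
(5,7): →(0,7)(W), (5,5)(W), (5,4)(W) — all W, so L
(5,8): →(0,8)(W), (5,6)(W), (5,5)(W) — all W, so L
(6,2): →(1,2)(W), (6,0)(W) — all W, so L
(6,3): →(1,3)(W), (6,1)(W), (6,0)(W) — all W, so L
(6,7): →(1,7)(W), (6,5)(W), (6,4)(W) — all W, so L
(6,8): →(1,8)(W), (6,6)(W), (6,5)(W) — all W, so L
Every other cell has at least one move into one of the L cells above, so it is W.
L cells per row: a=0: 4, a=1: 4, a=2: 4, a=3: 4, a=4: 4, a=5: 4, a=6: 4; total 28.

28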